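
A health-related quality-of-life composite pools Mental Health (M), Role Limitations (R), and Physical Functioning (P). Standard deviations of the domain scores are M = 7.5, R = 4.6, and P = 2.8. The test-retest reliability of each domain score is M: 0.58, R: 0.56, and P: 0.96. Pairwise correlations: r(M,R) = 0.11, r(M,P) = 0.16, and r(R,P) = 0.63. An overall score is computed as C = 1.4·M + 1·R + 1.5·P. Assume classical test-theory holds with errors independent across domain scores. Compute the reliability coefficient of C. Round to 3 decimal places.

Var(C) = 1.4²·7.5² + 4.6² + 1.5²·2.8² + 2·[1.4·7.5·4.6·0.11 + 2.1·7.5·2.8·0.16 + 1.5·4.6·2.8·0.63] = 149.05 + 49.0812 = 198.131.
Because errors are independent across components, Cov(Tᵢ,Tⱼ) = Cov(Xᵢ,Xⱼ); the off-diagonal part of the true-score variance is the same as above.
True-score variance = [1.4²·7.5²·0.58 + 4.6²·0.56 + 1.5²·2.8²·0.96] + 49.0812 = 92.729 + 49.0812 = 141.81.
Reliability = 141.81 / 198.131 = 0.716.

0.716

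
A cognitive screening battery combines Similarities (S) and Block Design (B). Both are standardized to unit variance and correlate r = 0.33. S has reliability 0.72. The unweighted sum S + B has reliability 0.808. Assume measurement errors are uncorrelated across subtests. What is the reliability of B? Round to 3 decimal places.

Var(S+B) = 2 + 2·0.33 = 2.660.
True-score variance = ρ_S + ρ_B + 2·0.33, so 0.808 = (0.72 + ρ_B + 0.66) / 2.660.
ρ_B = 0.808·2.660 − 0.72 − 0.66 = 0.769.

0.769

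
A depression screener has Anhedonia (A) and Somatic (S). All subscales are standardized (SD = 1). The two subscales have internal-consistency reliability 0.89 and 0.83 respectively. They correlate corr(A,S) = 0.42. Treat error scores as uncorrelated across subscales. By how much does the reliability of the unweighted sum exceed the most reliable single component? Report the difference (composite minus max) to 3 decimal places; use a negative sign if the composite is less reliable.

0.011

Var(sum) = 2 + 0.84 = 2.84; true-score variance = 1.72 + 0.84 = 2.56; composite reliability = 0.9014.
Max component reliability = 0.8900.
Difference = 0.9014 − 0.8900 = 0.011.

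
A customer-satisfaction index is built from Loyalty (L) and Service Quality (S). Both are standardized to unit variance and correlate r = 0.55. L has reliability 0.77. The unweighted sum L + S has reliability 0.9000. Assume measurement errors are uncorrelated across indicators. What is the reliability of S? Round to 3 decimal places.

Var(L+S) = 2 + 2·0.55 = 3.100.
True-score variance = ρ_L + ρ_S + 2·0.55, so 0.9000 = (0.77 + ρ_S + 1.10) / 3.100.
ρ_S = 0.9000·3.100 − 0.77 − 1.10 = 0.920.

0.920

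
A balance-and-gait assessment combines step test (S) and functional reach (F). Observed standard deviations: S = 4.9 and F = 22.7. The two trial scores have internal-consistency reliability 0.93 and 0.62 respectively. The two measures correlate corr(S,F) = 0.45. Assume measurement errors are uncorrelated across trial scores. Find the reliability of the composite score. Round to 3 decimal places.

0.691

Var(S+F) = 4.9² + 22.7² + 2·[4.9·22.7·0.45] = 539.3 + 100.107 = 639.407.
Under uncorrelated errors the observed covariances equal the true-score covariances, so only the own-variance terms attenuate.
True-score variance = [4.9²·0.93 + 22.7²·0.62] + 100.107 = 341.809 + 100.107 = 441.916.
Reliability = 441.916 / 639.407 = 0.691.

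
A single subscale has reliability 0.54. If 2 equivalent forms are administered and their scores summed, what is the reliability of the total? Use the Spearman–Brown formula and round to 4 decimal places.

0.7013

ρ_k = kρ / (1 + (k−1)ρ) = 2·0.54 / (1 + 1·0.54) = 1.080 / 1.540 = 0.7013.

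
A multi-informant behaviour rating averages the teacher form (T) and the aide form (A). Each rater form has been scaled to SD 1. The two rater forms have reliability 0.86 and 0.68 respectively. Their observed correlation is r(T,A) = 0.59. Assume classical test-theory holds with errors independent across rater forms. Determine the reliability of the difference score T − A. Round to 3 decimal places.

0.439

Var(T−A) = 1 + 1 − 2·0.59 = 2 − 1.18 = 0.82.
With uncorrelated errors the cross-covariances are all true-score covariance, so they carry over unchanged; only the diagonal terms shrink to ρᵢσᵢ².
True-score variance = [0.86 + 0.68] − 1.18 = 1.54 − 1.18 = 0.36.
Reliability = 0.36 / 0.82 = 0.439.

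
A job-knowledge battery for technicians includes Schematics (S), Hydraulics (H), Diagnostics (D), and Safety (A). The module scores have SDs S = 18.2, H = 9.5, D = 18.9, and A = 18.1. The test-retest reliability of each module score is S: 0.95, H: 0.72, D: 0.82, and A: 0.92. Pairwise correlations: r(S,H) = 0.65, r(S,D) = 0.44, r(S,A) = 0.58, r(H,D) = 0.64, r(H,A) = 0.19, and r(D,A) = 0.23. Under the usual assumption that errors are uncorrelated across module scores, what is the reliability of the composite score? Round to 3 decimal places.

Var(S+H+D+A) = 18.2² + 9.5² + 18.9² + 18.1² + 2·[18.2·9.5·0.65 + 18.2·18.9·0.44 + 18.2·18.1·0.58 + 9.5·18.9·0.64 + 9.5·18.1·0.19 + 18.9·18.1·0.23] = 1106.31 + 1362.13 = 2468.44.
With uncorrelated errors the cross-covariances are all true-score covariance, so they carry over unchanged; only the diagonal terms shrink to ρᵢσᵢ².
True-score variance = [18.2²·0.95 + 9.5²·0.72 + 18.9²·0.82 + 18.1²·0.92] + 1362.13 = 973.971 + 1362.13 = 2336.1.
Reliability = 2336.1 / 2468.44 = 0.946.

0.946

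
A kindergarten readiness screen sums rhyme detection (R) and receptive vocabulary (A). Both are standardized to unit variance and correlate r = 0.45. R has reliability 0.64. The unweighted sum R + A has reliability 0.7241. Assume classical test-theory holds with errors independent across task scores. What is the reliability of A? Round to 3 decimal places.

0.560

Var(R+A) = 2 + 2·0.45 = 2.900.
True-score variance = ρ_R + ρ_A + 2·0.45, so 0.7241 = (0.64 + ρ_A + 0.90) / 2.900.
ρ_A = 0.7241·2.900 − 0.64 − 0.90 = 0.560.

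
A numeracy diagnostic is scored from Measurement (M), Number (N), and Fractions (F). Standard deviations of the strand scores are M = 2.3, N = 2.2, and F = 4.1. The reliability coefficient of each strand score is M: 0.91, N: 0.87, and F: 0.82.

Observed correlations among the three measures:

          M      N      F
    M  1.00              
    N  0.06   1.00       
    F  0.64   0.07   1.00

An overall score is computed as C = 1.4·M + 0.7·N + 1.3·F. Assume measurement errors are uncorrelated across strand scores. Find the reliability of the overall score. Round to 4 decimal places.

0.9020

Var(C) = 1.4²·2.3² + 0.7²·2.2² + 1.3²·4.1² + 2·[0.98·2.3·2.2·0.06 + 1.82·2.3·4.1·0.64 + 0.91·2.2·4.1·0.07] = 41.1489 + 23.7123 = 64.8612.
With uncorrelated errors the cross-covariances are all true-score covariance, so they carry over unchanged; only the diagonal terms shrink to ρᵢσᵢ².
True-score variance = [1.4²·2.3²·0.91 + 0.7²·2.2²·0.87 + 1.3²·4.1²·0.82] + 23.7123 = 34.7938 + 23.7123 = 58.5062.
Reliability = 58.5062 / 64.8612 = 0.9020.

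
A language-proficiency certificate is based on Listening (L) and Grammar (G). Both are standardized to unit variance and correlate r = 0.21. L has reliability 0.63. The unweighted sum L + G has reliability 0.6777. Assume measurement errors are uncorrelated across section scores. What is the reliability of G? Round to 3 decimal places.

0.590

Var(L+G) = 2 + 2·0.21 = 2.420.
True-score variance = ρ_L + ρ_G + 2·0.21, so 0.6777 = (0.63 + ρ_G + 0.42) / 2.420.
ρ_G = 0.6777·2.420 − 0.63 − 0.42 = 0.590.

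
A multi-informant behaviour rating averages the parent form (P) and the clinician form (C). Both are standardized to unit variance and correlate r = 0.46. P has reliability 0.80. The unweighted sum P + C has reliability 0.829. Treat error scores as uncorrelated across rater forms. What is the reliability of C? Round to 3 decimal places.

Var(P+C) = 2 + 2·0.46 = 2.920.
True-score variance = ρ_P + ρ_C + 2·0.46, so 0.829 = (0.80 + ρ_C + 0.92) / 2.920.
ρ_C = 0.829·2.920 − 0.80 − 0.92 = 0.701.

0.701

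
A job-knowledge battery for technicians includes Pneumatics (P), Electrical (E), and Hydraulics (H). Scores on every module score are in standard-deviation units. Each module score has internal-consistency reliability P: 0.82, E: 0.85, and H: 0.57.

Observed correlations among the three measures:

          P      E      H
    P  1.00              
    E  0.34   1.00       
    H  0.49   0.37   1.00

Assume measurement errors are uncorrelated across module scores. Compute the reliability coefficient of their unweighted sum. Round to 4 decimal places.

0.8593

Var(P+E+H) = 3 + 2·[0.34 + 0.49 + 0.37] = 3 + 2.4 = 5.4.
With uncorrelated errors the cross-covariances are all true-score covariance, so they carry over unchanged; only the diagonal terms shrink to ρᵢσᵢ².
True-score variance = [0.82 + 0.85 + 0.57] + 2.4 = 2.24 + 2.4 = 4.64.
Reliability = 4.64 / 5.4 = 0.8593.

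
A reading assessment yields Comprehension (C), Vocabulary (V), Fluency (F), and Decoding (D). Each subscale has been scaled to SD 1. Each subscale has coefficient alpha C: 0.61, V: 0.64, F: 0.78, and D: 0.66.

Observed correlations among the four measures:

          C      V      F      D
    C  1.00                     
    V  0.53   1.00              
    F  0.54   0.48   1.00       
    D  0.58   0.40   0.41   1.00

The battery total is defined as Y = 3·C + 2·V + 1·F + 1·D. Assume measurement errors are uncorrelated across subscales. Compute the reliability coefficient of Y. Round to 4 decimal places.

0.8300

Var(Y) = 3² + 2² + 1 + 1 + 2·[6·0.53 + 3·0.54 + 3·0.58 + 2·0.48 + 2·0.40 + 0.41] = 15 + 17.42 = 32.42.
Because errors are independent across components, Cov(Tᵢ,Tⱼ) = Cov(Xᵢ,Xⱼ); the off-diagonal part of the true-score variance is the same as above.
True-score variance = [3²·0.61 + 2²·0.64 + 0.78 + 0.66] + 17.42 = 9.49 + 17.42 = 26.91.
Reliability = 26.91 / 32.42 = 0.8300.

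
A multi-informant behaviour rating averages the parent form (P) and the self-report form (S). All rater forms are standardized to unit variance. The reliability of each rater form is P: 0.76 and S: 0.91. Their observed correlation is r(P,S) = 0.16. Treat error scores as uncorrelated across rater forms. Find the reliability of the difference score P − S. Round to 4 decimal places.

0.8036

Var(P−S) = 1 + 1 − 2·0.16 = 2 − 0.32 = 1.68.
Under uncorrelated errors the observed covariances equal the true-score covariances, so only the own-variance terms attenuate.
True-score variance = [0.76 + 0.91] − 0.32 = 1.67 − 0.32 = 1.35.
Reliability = 1.35 / 1.68 = 0.8036.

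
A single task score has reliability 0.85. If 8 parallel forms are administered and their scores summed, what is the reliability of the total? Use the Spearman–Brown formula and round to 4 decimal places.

0.9784

ρ_k = kρ / (1 + (k−1)ρ) = 8·0.85 / (1 + 7·0.85) = 6.800 / 6.950 = 0.9784.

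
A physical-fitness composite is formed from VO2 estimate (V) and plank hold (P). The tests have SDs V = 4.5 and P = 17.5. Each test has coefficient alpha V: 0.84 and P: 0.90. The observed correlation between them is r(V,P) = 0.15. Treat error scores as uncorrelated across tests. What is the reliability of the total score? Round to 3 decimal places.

Var(V+P) = 4.5² + 17.5² + 2·[4.5·17.5·0.15] = 326.5 + 23.625 = 350.125.
Under uncorrelated errors the observed covariances equal the true-score covariances, so only the own-variance terms attenuate.
True-score variance = [4.5²·0.84 + 17.5²·0.90] + 23.625 = 292.635 + 23.625 = 316.26.
Reliability = 316.26 / 350.125 = 0.903.

0.903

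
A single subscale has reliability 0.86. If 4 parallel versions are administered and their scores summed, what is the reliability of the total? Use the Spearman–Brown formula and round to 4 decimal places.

ρ_k = kρ / (1 + (k−1)ρ) = 4·0.86 / (1 + 3·0.86) = 3.440 / 3.580 = 0.9609.

0.9609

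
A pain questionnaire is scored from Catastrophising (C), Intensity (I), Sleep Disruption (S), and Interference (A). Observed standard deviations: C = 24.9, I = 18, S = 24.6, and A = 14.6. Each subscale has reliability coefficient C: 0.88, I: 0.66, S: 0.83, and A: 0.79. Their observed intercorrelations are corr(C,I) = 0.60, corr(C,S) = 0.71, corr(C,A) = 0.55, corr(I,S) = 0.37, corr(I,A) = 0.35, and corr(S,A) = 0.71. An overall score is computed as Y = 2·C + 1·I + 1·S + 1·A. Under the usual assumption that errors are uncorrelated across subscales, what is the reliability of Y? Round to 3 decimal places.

Var(Y) = 2²·24.9² + 18² + 24.6² + 14.6² + 2·[2·24.9·18·0.60 + 2·24.9·24.6·0.71 + 2·24.9·14.6·0.55 + 18·24.6·0.37 + 18·14.6·0.35 + 24.6·14.6·0.71] = 3622.36 + 4636.72 = 8259.08.
Because errors are independent across components, Cov(Tᵢ,Tⱼ) = Cov(Xᵢ,Xⱼ); the off-diagonal part of the true-score variance is the same as above.
True-score variance = [2²·24.9²·0.88 + 18²·0.66 + 24.6²·0.83 + 14.6²·0.79] + 4636.72 = 3066.95 + 4636.72 = 7703.68.
Reliability = 7703.68 / 8259.08 = 0.933.

0.933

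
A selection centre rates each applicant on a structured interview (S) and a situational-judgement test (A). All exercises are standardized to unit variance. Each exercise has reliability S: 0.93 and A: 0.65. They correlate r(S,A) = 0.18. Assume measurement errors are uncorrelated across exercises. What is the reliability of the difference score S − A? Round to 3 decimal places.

0.744

Var(S−A) = 1 + 1 − 2·0.18 = 2 − 0.36 = 1.64.
Because errors are independent across components, Cov(Tᵢ,Tⱼ) = Cov(Xᵢ,Xⱼ); the off-diagonal part of the true-score variance is the same as above.
True-score variance = [0.93 + 0.65] − 0.36 = 1.58 − 0.36 = 1.22.
Reliability = 1.22 / 1.64 = 0.744.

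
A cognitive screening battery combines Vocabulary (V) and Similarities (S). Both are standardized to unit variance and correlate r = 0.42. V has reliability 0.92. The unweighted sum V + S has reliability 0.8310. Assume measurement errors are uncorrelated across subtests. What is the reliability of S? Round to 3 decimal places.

Var(V+S) = 2 + 2·0.42 = 2.840.
True-score variance = ρ_V + ρ_S + 2·0.42, so 0.8310 = (0.92 + ρ_S + 0.84) / 2.840.
ρ_S = 0.8310·2.840 − 0.92 − 0.84 = 0.600.

0.600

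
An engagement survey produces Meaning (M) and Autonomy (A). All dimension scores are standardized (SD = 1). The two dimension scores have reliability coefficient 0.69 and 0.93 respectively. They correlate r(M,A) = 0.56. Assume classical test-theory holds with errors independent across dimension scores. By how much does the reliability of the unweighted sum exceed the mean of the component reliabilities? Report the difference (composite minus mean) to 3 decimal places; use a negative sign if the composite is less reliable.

0.068

Var(sum) = 2 + 1.12 = 3.12; true-score variance = 1.62 + 1.12 = 2.74; composite reliability = 0.8782.
Mean component reliability = 0.8100.
Difference = 0.8782 − 0.8100 = 0.068.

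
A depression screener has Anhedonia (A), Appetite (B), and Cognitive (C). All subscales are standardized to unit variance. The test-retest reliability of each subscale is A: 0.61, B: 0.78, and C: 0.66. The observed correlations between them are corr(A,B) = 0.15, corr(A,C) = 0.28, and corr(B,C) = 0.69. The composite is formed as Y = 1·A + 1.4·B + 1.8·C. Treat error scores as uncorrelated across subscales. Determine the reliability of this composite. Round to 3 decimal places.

Var(Y) = 1 + 1.4² + 1.8² + 2·[1.4·0.15 + 1.8·0.28 + 2.52·0.69] = 6.2 + 4.9056 = 11.1056.
With uncorrelated errors the cross-covariances are all true-score covariance, so they carry over unchanged; only the diagonal terms shrink to ρᵢσᵢ².
True-score variance = [0.61 + 1.4²·0.78 + 1.8²·0.66] + 4.9056 = 4.2772 + 4.9056 = 9.1828.
Reliability = 9.1828 / 11.1056 = 0.827.

0.827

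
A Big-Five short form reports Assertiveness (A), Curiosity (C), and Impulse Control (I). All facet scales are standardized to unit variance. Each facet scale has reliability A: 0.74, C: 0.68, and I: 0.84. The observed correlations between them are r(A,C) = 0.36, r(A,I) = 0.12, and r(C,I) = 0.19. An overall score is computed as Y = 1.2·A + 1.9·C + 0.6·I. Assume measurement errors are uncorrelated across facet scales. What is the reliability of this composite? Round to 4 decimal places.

0.7927

Var(Y) = 1.2² + 1.9² + 0.6² + 2·[2.28·0.36 + 0.72·0.12 + 1.14·0.19] = 5.41 + 2.2476 = 7.6576.
Because errors are independent across components, Cov(Tᵢ,Tⱼ) = Cov(Xᵢ,Xⱼ); the off-diagonal part of the true-score variance is the same as above.
True-score variance = [1.2²·0.74 + 1.9²·0.68 + 0.6²·0.84] + 2.2476 = 3.8228 + 2.2476 = 6.0704.
Reliability = 6.0704 / 7.6576 = 0.7927.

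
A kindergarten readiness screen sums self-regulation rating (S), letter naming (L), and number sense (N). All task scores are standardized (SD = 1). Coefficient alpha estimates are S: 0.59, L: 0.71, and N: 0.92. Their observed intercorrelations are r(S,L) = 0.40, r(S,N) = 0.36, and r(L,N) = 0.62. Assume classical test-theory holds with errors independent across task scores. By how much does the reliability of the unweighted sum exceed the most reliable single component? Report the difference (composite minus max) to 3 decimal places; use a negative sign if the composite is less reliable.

Var(sum) = 3 + 2.76 = 5.76; true-score variance = 2.22 + 2.76 = 4.98; composite reliability = 0.8646.
Max component reliability = 0.9200.
Difference = 0.8646 − 0.9200 = -0.055.

-0.055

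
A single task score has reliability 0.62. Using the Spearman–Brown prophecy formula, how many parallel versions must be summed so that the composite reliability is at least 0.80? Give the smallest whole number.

3

k ≥ ρ*(1−ρ₁)/(ρ₁(1−ρ*)) = 0.80·0.38 / (0.62·0.20) = 2.452.
Smallest integer k = 3.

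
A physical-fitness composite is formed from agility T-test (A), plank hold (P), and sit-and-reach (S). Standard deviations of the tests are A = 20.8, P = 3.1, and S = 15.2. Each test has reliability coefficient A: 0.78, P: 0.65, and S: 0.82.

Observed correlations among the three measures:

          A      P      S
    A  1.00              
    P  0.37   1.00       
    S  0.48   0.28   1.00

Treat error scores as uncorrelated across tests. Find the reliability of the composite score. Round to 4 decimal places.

Var(A+P+S) = 20.8² + 3.1² + 15.2² + 2·[20.8·3.1·0.37 + 20.8·15.2·0.48 + 3.1·15.2·0.28] = 673.29 + 377.616 = 1050.91.
With uncorrelated errors the cross-covariances are all true-score covariance, so they carry over unchanged; only the diagonal terms shrink to ρᵢσᵢ².
True-score variance = [20.8²·0.78 + 3.1²·0.65 + 15.2²·0.82] + 377.616 = 533.159 + 377.616 = 910.774.
Reliability = 910.774 / 1050.91 = 0.8667.

0.8667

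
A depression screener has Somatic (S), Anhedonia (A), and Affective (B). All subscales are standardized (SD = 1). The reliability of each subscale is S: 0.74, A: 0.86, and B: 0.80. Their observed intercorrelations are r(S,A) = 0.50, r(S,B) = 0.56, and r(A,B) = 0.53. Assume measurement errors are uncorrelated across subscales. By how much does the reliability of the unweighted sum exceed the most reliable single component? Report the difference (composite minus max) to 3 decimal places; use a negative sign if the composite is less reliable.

Var(sum) = 3 + 3.18 = 6.18; true-score variance = 2.4 + 3.18 = 5.58; composite reliability = 0.9029.
Max component reliability = 0.8600.
Difference = 0.9029 − 0.8600 = 0.043.

0.043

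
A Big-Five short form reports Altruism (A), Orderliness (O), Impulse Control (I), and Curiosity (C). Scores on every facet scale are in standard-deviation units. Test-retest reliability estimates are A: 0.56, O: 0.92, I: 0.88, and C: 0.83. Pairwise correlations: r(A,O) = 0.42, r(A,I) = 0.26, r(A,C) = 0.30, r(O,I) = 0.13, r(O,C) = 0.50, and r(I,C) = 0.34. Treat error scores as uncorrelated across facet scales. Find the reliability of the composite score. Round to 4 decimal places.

0.8975

Var(A+O+I+C) = 4 + 2·[0.42 + 0.26 + 0.30 + 0.13 + 0.50 + 0.34] = 4 + 3.9 = 7.9.
Because errors are independent across components, Cov(Tᵢ,Tⱼ) = Cov(Xᵢ,Xⱼ); the off-diagonal part of the true-score variance is the same as above.
True-score variance = [0.56 + 0.92 + 0.88 + 0.83] + 3.9 = 3.19 + 3.9 = 7.09.
Reliability = 7.09 / 7.9 = 0.8975.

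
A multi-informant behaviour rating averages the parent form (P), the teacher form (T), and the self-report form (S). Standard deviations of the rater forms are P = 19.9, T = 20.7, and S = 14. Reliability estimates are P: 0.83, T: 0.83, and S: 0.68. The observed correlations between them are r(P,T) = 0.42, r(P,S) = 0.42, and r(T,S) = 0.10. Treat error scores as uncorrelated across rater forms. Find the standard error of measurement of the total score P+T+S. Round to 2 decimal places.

14.24

Var(total) = 1020.5 + 638.005 = 1658.51.
True-score variance = 817.615 + 638.005 = 1455.62, so reliability = 0.8777.
Error variance = 1658.51 − 1455.62 = 202.885; SEM = √202.885 = 14.24.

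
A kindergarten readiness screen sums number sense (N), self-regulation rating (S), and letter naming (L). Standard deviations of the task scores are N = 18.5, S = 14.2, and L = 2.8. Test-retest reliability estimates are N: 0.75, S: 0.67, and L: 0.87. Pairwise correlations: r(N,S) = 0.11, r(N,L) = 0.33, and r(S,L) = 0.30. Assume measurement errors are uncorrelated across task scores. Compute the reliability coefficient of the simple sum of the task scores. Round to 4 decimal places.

Var(N+S+L) = 18.5² + 14.2² + 2.8² + 2·[18.5·14.2·0.11 + 18.5·2.8·0.33 + 14.2·2.8·0.30] = 551.73 + 115.838 = 667.568.
With uncorrelated errors the cross-covariances are all true-score covariance, so they carry over unchanged; only the diagonal terms shrink to ρᵢσᵢ².
True-score variance = [18.5²·0.75 + 14.2²·0.67 + 2.8²·0.87] + 115.838 = 398.607 + 115.838 = 514.445.
Reliability = 514.445 / 667.568 = 0.7706.

0.7706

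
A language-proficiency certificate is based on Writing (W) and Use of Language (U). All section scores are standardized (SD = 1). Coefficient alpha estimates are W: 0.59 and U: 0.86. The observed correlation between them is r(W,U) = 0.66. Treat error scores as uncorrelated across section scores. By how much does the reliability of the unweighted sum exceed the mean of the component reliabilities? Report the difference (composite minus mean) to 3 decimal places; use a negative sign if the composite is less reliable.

Var(sum) = 2 + 1.32 = 3.32; true-score variance = 1.45 + 1.32 = 2.77; composite reliability = 0.8343.
Mean component reliability = 0.7250.
Difference = 0.8343 − 0.7250 = 0.109.

0.109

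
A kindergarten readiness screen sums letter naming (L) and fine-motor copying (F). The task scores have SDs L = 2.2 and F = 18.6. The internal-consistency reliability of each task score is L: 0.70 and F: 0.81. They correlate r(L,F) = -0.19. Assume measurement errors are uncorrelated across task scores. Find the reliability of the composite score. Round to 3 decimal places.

0.800

Var(L+F) = 2.2² + 18.6² + 2·[2.2·18.6·(-0.19)] = 350.8 − 15.5496 = 335.25.
Because errors are independent across components, Cov(Tᵢ,Tⱼ) = Cov(Xᵢ,Xⱼ); the off-diagonal part of the true-score variance is the same as above.
True-score variance = [2.2²·0.70 + 18.6²·0.81] − 15.5496 = 283.616 − 15.5496 = 268.066.
Reliability = 268.066 / 335.25 = 0.800.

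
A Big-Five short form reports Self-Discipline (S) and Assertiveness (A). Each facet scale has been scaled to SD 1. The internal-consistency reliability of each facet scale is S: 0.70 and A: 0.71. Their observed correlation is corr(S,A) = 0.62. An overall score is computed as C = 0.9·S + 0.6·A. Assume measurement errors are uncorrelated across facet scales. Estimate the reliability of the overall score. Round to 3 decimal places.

Var(C) = 0.9² + 0.6² + 2·[0.54·0.62] = 1.17 + 0.6696 = 1.8396.
Because errors are independent across components, Cov(Tᵢ,Tⱼ) = Cov(Xᵢ,Xⱼ); the off-diagonal part of the true-score variance is the same as above.
True-score variance = [0.9²·0.70 + 0.6²·0.71] + 0.6696 = 0.8226 + 0.6696 = 1.4922.
Reliability = 1.4922 / 1.8396 = 0.811.

0.811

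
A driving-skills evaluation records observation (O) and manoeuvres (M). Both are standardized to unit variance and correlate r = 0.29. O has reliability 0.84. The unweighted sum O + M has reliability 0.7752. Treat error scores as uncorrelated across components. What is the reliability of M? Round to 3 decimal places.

0.580

Var(O+M) = 2 + 2·0.29 = 2.580.
True-score variance = ρ_O + ρ_M + 2·0.29, so 0.7752 = (0.84 + ρ_M + 0.58) / 2.580.
ρ_M = 0.7752·2.580 − 0.84 − 0.58 = 0.580.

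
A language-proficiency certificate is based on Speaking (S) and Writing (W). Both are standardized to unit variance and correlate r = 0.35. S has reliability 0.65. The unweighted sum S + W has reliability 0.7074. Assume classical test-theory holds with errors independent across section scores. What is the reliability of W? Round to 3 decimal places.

0.560

Var(S+W) = 2 + 2·0.35 = 2.700.
True-score variance = ρ_S + ρ_W + 2·0.35, so 0.7074 = (0.65 + ρ_W + 0.70) / 2.700.
ρ_W = 0.7074·2.700 − 0.65 − 0.70 = 0.560.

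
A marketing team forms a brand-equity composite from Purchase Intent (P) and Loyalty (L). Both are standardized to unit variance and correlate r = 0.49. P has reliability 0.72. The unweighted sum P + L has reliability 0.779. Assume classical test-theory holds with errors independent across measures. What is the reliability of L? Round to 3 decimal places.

Var(P+L) = 2 + 2·0.49 = 2.980.
True-score variance = ρ_P + ρ_L + 2·0.49, so 0.779 = (0.72 + ρ_L + 0.98) / 2.980.
ρ_L = 0.779·2.980 − 0.72 − 0.98 = 0.621.

0.621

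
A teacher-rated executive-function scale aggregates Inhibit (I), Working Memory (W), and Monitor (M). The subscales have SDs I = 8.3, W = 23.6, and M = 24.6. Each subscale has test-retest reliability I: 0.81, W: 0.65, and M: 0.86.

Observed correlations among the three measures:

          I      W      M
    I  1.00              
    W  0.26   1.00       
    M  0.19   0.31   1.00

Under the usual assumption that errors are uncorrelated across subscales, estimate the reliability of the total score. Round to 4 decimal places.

0.8346

Var(I+W+M) = 8.3² + 23.6² + 24.6² + 2·[8.3·23.6·0.26 + 8.3·24.6·0.19 + 23.6·24.6·0.31] = 1231.01 + 539.393 = 1770.4.
Because errors are independent across components, Cov(Tᵢ,Tⱼ) = Cov(Xᵢ,Xⱼ); the off-diagonal part of the true-score variance is the same as above.
True-score variance = [8.3²·0.81 + 23.6²·0.65 + 24.6²·0.86] + 539.393 = 938.263 + 539.393 = 1477.66.
Reliability = 1477.66 / 1770.4 = 0.8346.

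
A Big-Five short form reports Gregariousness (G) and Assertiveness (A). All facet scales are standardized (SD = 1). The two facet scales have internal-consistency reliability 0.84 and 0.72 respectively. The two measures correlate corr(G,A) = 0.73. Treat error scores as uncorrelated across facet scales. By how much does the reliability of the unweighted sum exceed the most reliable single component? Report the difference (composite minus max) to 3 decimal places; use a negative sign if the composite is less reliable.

0.033

Var(sum) = 2 + 1.46 = 3.46; true-score variance = 1.56 + 1.46 = 3.02; composite reliability = 0.8728.
Max component reliability = 0.8400.
Difference = 0.8728 − 0.8400 = 0.033.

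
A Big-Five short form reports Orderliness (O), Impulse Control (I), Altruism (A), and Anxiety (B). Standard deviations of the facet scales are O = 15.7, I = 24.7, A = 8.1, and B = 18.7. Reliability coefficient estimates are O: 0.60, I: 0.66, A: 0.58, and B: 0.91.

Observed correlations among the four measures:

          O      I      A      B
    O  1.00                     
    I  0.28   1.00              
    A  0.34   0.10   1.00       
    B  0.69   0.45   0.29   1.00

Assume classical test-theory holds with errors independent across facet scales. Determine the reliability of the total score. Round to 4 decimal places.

0.8554

Var(O+I+A+B) = 15.7² + 24.7² + 8.1² + 18.7² + 2·[15.7·24.7·0.28 + 15.7·8.1·0.34 + 15.7·18.7·0.69 + 24.7·8.1·0.10 + 24.7·18.7·0.45 + 8.1·18.7·0.29] = 1271.88 + 1252.36 = 2524.24.
Because errors are independent across components, Cov(Tᵢ,Tⱼ) = Cov(Xᵢ,Xⱼ); the off-diagonal part of the true-score variance is the same as above.
True-score variance = [15.7²·0.60 + 24.7²·0.66 + 8.1²·0.58 + 18.7²·0.91] + 1252.36 = 906.825 + 1252.36 = 2159.18.
Reliability = 2159.18 / 2524.24 = 0.8554.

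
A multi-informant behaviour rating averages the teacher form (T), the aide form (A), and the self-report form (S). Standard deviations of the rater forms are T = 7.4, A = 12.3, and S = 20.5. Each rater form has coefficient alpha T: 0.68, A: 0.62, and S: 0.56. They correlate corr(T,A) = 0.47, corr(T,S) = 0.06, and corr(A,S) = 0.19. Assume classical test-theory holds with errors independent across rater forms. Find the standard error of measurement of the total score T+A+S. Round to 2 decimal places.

Var(total) = 626.3 + 199.58 = 825.88.
True-score variance = 366.377 + 199.58 = 565.956, so reliability = 0.6853.
Error variance = 825.88 − 565.956 = 259.923; SEM = √259.923 = 16.12.

16.12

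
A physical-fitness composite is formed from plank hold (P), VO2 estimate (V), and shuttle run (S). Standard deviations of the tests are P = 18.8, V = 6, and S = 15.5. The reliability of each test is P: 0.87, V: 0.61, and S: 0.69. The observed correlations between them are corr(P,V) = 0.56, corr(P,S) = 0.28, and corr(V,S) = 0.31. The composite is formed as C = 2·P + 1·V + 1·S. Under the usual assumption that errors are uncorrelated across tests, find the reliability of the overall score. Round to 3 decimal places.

Var(C) = 2²·18.8² + 6² + 15.5² + 2·[2·18.8·6·0.56 + 2·18.8·15.5·0.28 + 6·15.5·0.31] = 1690.01 + 636.7 = 2326.71.
Under uncorrelated errors the observed covariances equal the true-score covariances, so only the own-variance terms attenuate.
True-score variance = [2²·18.8²·0.87 + 6²·0.61 + 15.5²·0.69] + 636.7 = 1417.7 + 636.7 = 2054.4.
Reliability = 2054.4 / 2326.71 = 0.883.

0.883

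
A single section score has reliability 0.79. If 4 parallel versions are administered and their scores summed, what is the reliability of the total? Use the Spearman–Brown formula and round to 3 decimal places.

0.938

ρ_k = kρ / (1 + (k−1)ρ) = 4·0.79 / (1 + 3·0.79) = 3.160 / 3.370 = 0.938.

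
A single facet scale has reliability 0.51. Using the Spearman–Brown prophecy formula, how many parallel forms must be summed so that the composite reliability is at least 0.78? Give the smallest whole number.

k ≥ ρ*(1−ρ₁)/(ρ₁(1−ρ*)) = 0.78·0.49 / (0.51·0.22) = 3.406.
Smallest integer k = 4.

4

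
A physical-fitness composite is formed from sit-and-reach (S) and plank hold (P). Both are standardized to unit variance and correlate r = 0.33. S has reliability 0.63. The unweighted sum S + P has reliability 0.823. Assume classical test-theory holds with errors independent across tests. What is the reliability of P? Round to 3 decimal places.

0.899

Var(S+P) = 2 + 2·0.33 = 2.660.
True-score variance = ρ_S + ρ_P + 2·0.33, so 0.823 = (0.63 + ρ_P + 0.66) / 2.660.
ρ_P = 0.823·2.660 − 0.63 − 0.66 = 0.899.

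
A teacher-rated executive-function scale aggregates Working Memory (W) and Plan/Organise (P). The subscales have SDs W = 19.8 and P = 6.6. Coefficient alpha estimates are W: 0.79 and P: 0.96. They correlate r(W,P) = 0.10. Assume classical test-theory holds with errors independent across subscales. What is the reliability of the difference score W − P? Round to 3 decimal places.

0.795

Var(W−P) = 19.8² + 6.6² − 2·19.8·6.6·0.10 = 435.6 − 26.136 = 409.464.
With uncorrelated errors the cross-covariances are all true-score covariance, so they carry over unchanged; only the diagonal terms shrink to ρᵢσᵢ².
True-score variance = [19.8²·0.79 + 6.6²·0.96] − 26.136 = 351.529 − 26.136 = 325.393.
Reliability = 325.393 / 409.464 = 0.795.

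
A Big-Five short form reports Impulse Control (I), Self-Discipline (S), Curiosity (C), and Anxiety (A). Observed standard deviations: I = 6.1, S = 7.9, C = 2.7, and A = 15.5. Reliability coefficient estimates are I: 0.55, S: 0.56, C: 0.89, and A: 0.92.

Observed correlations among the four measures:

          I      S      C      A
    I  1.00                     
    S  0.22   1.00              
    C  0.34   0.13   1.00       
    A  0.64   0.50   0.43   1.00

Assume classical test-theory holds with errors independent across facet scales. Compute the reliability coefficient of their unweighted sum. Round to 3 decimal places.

Var(I+S+C+A) = 6.1² + 7.9² + 2.7² + 15.5² + 2·[6.1·7.9·0.22 + 6.1·2.7·0.34 + 6.1·15.5·0.64 + 7.9·2.7·0.13 + 7.9·15.5·0.50 + 2.7·15.5·0.43] = 347.16 + 317.414 = 664.574.
Under uncorrelated errors the observed covariances equal the true-score covariances, so only the own-variance terms attenuate.
True-score variance = [6.1²·0.55 + 7.9²·0.56 + 2.7²·0.89 + 15.5²·0.92] + 317.414 = 282.933 + 317.414 = 600.347.
Reliability = 600.347 / 664.574 = 0.903.

0.903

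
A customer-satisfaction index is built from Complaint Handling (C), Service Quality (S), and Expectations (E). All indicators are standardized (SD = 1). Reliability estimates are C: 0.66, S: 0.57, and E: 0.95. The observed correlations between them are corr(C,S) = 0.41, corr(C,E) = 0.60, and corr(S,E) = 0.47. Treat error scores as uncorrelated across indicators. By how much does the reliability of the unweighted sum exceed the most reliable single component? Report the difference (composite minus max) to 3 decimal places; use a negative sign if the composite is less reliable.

Var(sum) = 3 + 2.96 = 5.96; true-score variance = 2.18 + 2.96 = 5.14; composite reliability = 0.8624.
Max component reliability = 0.9500.
Difference = 0.8624 − 0.9500 = -0.088.

-0.088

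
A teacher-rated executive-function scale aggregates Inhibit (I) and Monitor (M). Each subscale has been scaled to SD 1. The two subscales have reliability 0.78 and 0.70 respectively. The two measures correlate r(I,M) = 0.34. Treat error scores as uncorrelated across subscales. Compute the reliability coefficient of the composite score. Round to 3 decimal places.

0.806

Var(I+M) = 2 + 2·[0.34] = 2 + 0.68 = 2.68.
Because errors are independent across components, Cov(Tᵢ,Tⱼ) = Cov(Xᵢ,Xⱼ); the off-diagonal part of the true-score variance is the same as above.
True-score variance = [0.78 + 0.70] + 0.68 = 1.48 + 0.68 = 2.16.
Reliability = 2.16 / 2.68 = 0.806.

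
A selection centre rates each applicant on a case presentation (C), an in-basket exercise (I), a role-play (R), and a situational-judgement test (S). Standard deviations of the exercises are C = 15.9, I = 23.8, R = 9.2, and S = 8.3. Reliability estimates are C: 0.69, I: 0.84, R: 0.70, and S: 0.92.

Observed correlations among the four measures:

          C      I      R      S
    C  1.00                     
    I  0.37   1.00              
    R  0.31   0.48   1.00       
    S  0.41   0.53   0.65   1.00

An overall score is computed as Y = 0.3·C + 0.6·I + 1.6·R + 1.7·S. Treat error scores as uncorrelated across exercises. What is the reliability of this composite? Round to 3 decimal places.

0.918

Var(Y) = 0.3²·15.9² + 0.6²·23.8² + 1.6²·9.2² + 1.7²·8.3² + 2·[0.18·15.9·23.8·0.37 + 0.48·15.9·9.2·0.31 + 0.51·15.9·8.3·0.41 + 0.96·23.8·9.2·0.48 + 1.02·23.8·8.3·0.53 + 2.72·9.2·8.3·0.65] = 642.442 + 834.511 = 1476.95.
Because errors are independent across components, Cov(Tᵢ,Tⱼ) = Cov(Xᵢ,Xⱼ); the off-diagonal part of the true-score variance is the same as above.
True-score variance = [0.3²·15.9²·0.69 + 0.6²·23.8²·0.84 + 1.6²·9.2²·0.70 + 1.7²·8.3²·0.92] + 834.511 = 521.831 + 834.511 = 1356.34.
Reliability = 1356.34 / 1476.95 = 0.918.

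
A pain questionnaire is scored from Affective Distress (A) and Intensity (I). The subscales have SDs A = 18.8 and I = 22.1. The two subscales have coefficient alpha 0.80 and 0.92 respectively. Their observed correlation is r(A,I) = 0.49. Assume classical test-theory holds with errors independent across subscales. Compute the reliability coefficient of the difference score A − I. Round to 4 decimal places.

Var(A−I) = 18.8² + 22.1² − 2·18.8·22.1·0.49 = 841.85 − 407.17 = 434.68.
Under uncorrelated errors the observed covariances equal the true-score covariances, so only the own-variance terms attenuate.
True-score variance = [18.8²·0.80 + 22.1²·0.92] − 407.17 = 732.089 − 407.17 = 324.919.
Reliability = 324.919 / 434.68 = 0.7475.

0.7475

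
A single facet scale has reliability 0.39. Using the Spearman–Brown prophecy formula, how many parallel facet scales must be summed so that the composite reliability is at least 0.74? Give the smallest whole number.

5

k ≥ ρ*(1−ρ₁)/(ρ₁(1−ρ*)) = 0.74·0.61 / (0.39·0.26) = 4.452.
Smallest integer k = 5.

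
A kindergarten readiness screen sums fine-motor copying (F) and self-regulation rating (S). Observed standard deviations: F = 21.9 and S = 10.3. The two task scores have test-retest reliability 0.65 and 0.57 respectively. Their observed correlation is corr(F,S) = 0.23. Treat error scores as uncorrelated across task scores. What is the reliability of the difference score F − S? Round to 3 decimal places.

0.557

Var(F−S) = 21.9² + 10.3² − 2·21.9·10.3·0.23 = 585.7 − 103.762 = 481.938.
With uncorrelated errors the cross-covariances are all true-score covariance, so they carry over unchanged; only the diagonal terms shrink to ρᵢσᵢ².
True-score variance = [21.9²·0.65 + 10.3²·0.57] − 103.762 = 372.218 − 103.762 = 268.456.
Reliability = 268.456 / 481.938 = 0.557.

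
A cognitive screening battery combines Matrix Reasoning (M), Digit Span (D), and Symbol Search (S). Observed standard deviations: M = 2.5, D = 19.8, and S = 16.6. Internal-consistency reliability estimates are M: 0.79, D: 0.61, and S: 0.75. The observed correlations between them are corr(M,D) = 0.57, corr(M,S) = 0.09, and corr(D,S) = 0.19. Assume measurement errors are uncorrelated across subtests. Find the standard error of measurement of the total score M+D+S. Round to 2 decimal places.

14.94

Var(total) = 673.85 + 188.798 = 862.648.
True-score variance = 450.752 + 188.798 = 639.55, so reliability = 0.7414.
Error variance = 862.648 − 639.55 = 223.098; SEM = √223.098 = 14.94.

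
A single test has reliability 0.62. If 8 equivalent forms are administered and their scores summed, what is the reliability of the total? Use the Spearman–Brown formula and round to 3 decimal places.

0.929

ρ_k = kρ / (1 + (k−1)ρ) = 8·0.62 / (1 + 7·0.62) = 4.960 / 5.340 = 0.929.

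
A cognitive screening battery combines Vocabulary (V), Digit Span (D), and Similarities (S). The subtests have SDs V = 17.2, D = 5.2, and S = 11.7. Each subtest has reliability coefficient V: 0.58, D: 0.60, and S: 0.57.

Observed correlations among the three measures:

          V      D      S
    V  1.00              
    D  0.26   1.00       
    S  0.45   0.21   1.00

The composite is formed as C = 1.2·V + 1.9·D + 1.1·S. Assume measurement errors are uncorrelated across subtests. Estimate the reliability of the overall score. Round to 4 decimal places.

Var(C) = 1.2²·17.2² + 1.9²·5.2² + 1.1²·11.7² + 2·[2.28·17.2·5.2·0.26 + 1.32·17.2·11.7·0.45 + 2.09·5.2·11.7·0.21] = 689.261 + 398.519 = 1087.78.
Under uncorrelated errors the observed covariances equal the true-score covariances, so only the own-variance terms attenuate.
True-score variance = [1.2²·17.2²·0.58 + 1.9²·5.2²·0.60 + 1.1²·11.7²·0.57] + 398.519 = 400.067 + 398.519 = 798.586.
Reliability = 798.586 / 1087.78 = 0.7341.

0.7341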